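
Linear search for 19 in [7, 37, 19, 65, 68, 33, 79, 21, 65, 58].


i=0: 7!=19
i=1: 37!=19
i=2: 19==19 found!

Found at 2, 3 comps


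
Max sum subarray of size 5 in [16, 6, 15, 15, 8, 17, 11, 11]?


[0:5]: 60
[1:6]: 61
[2:7]: 66
[3:8]: 62

Max: 66 at [2:7]


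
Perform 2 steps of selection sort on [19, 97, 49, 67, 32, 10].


Initial: [19, 97, 49, 67, 32, 10]
Step 1: min=10 at 5
  Swap: [10, 97, 49, 67, 32, 19]
Step 2: min=19 at 5
  Swap: [10, 19, 49, 67, 32, 97]

After 2 steps: [10, 19, 49, 67, 32, 97]


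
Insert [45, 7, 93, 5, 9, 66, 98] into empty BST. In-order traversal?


Insert 45: root
Insert 7: L from 45
Insert 93: R from 45
Insert 5: L from 45 -> L from 7
Insert 9: L from 45 -> R from 7
Insert 66: R from 45 -> L from 93
Insert 98: R from 45 -> R from 93

In-order: [5, 7, 9, 45, 66, 93, 98]


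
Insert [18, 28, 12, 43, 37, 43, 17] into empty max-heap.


Insert 18: [18]
Insert 28: [28, 18]
Insert 12: [28, 18, 12]
Insert 43: [43, 28, 12, 18]
Insert 37: [43, 37, 12, 18, 28]
Insert 43: [43, 37, 43, 18, 28, 12]
Insert 17: [43, 37, 43, 18, 28, 12, 17]

Final heap: [43, 37, 43, 18, 28, 12, 17]


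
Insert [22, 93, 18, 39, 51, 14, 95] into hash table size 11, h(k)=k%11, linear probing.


Insert 22: h=0 -> slot 0
Insert 93: h=5 -> slot 5
Insert 18: h=7 -> slot 7
Insert 39: h=6 -> slot 6
Insert 51: h=7, 1 probes -> slot 8
Insert 14: h=3 -> slot 3
Insert 95: h=7, 2 probes -> slot 9

Table: [22, None, None, 14, None, 93, 39, 18, 51, 95, None]


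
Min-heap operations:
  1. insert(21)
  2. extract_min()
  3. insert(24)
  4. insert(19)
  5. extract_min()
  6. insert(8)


insert(21) -> [21]
extract_min()->21, []
insert(24) -> [24]
insert(19) -> [19, 24]
extract_min()->19, [24]
insert(8) -> [8, 24]

Final heap: [8, 24]


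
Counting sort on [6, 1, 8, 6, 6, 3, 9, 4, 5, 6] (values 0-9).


Input: [6, 1, 8, 6, 6, 3, 9, 4, 5, 6]
Counts: [0, 1, 0, 1, 1, 1, 4, 0, 1, 1]

Sorted: [1, 3, 4, 5, 6, 6, 6, 6, 8, 9]


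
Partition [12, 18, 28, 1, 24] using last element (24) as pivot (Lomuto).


Pivot: 24
  12 <= 24: advance i (no swap)
  18 <= 24: advance i (no swap)
  1 <= 24: swap -> [12, 18, 1, 28, 24]
Place pivot at 3: [12, 18, 1, 24, 28]

Partitioned: [12, 18, 1, 24, 28]


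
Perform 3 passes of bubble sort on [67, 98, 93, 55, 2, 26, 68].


Initial: [67, 98, 93, 55, 2, 26, 68]
Pass 1: [67, 93, 55, 2, 26, 68, 98] (5 swaps)
Pass 2: [67, 55, 2, 26, 68, 93, 98] (4 swaps)
Pass 3: [55, 2, 26, 67, 68, 93, 98] (3 swaps)

After 3 passes: [55, 2, 26, 67, 68, 93, 98]


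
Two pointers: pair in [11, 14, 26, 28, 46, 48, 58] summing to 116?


lo=0(11)+hi=6(58)=69
lo=1(14)+hi=6(58)=72
lo=2(26)+hi=6(58)=84
lo=3(28)+hi=6(58)=86
lo=4(46)+hi=6(58)=104
lo=5(48)+hi=6(58)=106

No pair found


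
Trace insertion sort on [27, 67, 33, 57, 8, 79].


Initial: [27, 67, 33, 57, 8, 79]
Insert 67: [27, 67, 33, 57, 8, 79]
Insert 33: [27, 33, 67, 57, 8, 79]
Insert 57: [27, 33, 57, 67, 8, 79]
Insert 8: [8, 27, 33, 57, 67, 79]
Insert 79: [8, 27, 33, 57, 67, 79]

Sorted: [8, 27, 33, 57, 67, 79]


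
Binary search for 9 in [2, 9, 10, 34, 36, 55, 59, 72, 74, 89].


Step 1: lo=0, hi=9, mid=4, val=36
Step 2: lo=0, hi=3, mid=1, val=9

Found at index 1


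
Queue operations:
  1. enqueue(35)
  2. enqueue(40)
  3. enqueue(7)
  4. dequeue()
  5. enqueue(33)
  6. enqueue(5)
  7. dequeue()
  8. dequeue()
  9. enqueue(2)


enqueue(35) -> [35]
enqueue(40) -> [35, 40]
enqueue(7) -> [35, 40, 7]
dequeue()->35, [40, 7]
enqueue(33) -> [40, 7, 33]
enqueue(5) -> [40, 7, 33, 5]
dequeue()->40, [7, 33, 5]
dequeue()->7, [33, 5]
enqueue(2) -> [33, 5, 2]

Final queue: [33, 5, 2]


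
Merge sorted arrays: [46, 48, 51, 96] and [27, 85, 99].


Take 27 from B
Take 46 from A
Take 48 from A
Take 51 from A
Take 85 from B
Take 96 from A

Merged: [27, 46, 48, 51, 85, 96, 99]


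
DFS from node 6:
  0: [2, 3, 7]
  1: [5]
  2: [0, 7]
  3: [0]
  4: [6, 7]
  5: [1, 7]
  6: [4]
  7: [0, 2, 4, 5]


Visit 6, push [4]
Visit 4, push [7]
Visit 7, push [5, 2, 0]
Visit 0, push [3, 2]
Visit 2, push []
Visit 3, push []
Visit 5, push [1]
Visit 1, push []

DFS order: [6, 4, 7, 0, 2, 3, 5, 1]


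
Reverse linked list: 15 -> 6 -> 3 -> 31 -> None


Step 1: curr=15, set curr.next=prev(None) | reversed so far: 15
Step 2: curr=6, set curr.next=prev(15) | reversed so far: 6 -> 15
Step 3: curr=3, set curr.next=prev(6) | reversed so far: 3 -> 6 -> 15
Step 4: curr=31, set curr.next=prev(3) | reversed so far: 31 -> 3 -> 6 -> 15

31 -> 3 -> 6 -> 15 -> None


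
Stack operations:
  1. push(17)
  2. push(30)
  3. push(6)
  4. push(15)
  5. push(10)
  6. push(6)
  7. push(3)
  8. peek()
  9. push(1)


push(17) -> [17]
push(30) -> [17, 30]
push(6) -> [17, 30, 6]
push(15) -> [17, 30, 6, 15]
push(10) -> [17, 30, 6, 15, 10]
push(6) -> [17, 30, 6, 15, 10, 6]
push(3) -> [17, 30, 6, 15, 10, 6, 3]
peek()->3
push(1) -> [17, 30, 6, 15, 10, 6, 3, 1]

Final stack: [17, 30, 6, 15, 10, 6, 3, 1]


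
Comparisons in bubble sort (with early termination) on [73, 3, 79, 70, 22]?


Algorithm: bubble sort (with early termination)
Input: [73, 3, 79, 70, 22]
Sorted: [3, 22, 70, 73, 79]

10


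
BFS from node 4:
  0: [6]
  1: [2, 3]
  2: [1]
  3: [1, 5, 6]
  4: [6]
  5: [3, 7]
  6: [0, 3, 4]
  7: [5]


Visit 4, enqueue [6]
Visit 6, enqueue [0, 3]
Visit 0, enqueue []
Visit 3, enqueue [1, 5]
Visit 1, enqueue [2]
Visit 5, enqueue [7]
Visit 2, enqueue []
Visit 7, enqueue []

BFS order: [4, 6, 0, 3, 1, 5, 2, 7]


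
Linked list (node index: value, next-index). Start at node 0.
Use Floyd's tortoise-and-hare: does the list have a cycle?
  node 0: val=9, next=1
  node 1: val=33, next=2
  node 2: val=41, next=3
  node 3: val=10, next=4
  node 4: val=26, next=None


Floyd's tortoise (slow, +1) and hare (fast, +2):
  init: slow=0, fast=0
  step 1: slow=1, fast=2
  step 2: slow=2, fast=4
  step 3: fast -> None, no cycle

Cycle: no


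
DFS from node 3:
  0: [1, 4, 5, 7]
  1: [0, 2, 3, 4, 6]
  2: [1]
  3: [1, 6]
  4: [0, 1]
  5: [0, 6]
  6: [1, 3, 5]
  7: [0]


Visit 3, push [6, 1]
Visit 1, push [6, 4, 2, 0]
Visit 0, push [7, 5, 4]
Visit 4, push []
Visit 5, push [6]
Visit 6, push []
Visit 7, push []
Visit 2, push []

DFS order: [3, 1, 0, 4, 5, 6, 7, 2]


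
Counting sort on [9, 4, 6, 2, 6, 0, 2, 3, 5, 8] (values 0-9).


Input: [9, 4, 6, 2, 6, 0, 2, 3, 5, 8]
Counts: [1, 0, 2, 1, 1, 1, 2, 0, 1, 1]

Sorted: [0, 2, 2, 3, 4, 5, 6, 6, 8, 9]


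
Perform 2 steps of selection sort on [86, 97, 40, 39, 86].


Initial: [86, 97, 40, 39, 86]
Step 1: min=39 at 3
  Swap: [39, 97, 40, 86, 86]
Step 2: min=40 at 2
  Swap: [39, 40, 97, 86, 86]

After 2 steps: [39, 40, 97, 86, 86]


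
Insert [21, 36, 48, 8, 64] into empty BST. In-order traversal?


Insert 21: root
Insert 36: R from 21
Insert 48: R from 21 -> R from 36
Insert 8: L from 21
Insert 64: R from 21 -> R from 36 -> R from 48

In-order: [8, 21, 36, 48, 64]


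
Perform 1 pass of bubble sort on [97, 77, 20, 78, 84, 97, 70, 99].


Initial: [97, 77, 20, 78, 84, 97, 70, 99]
Pass 1: [77, 20, 78, 84, 97, 70, 97, 99] (5 swaps)

After 1 pass: [77, 20, 78, 84, 97, 70, 97, 99]


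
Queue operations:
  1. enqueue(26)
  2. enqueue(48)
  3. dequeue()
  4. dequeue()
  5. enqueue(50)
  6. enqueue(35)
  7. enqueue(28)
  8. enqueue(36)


enqueue(26) -> [26]
enqueue(48) -> [26, 48]
dequeue()->26, [48]
dequeue()->48, []
enqueue(50) -> [50]
enqueue(35) -> [50, 35]
enqueue(28) -> [50, 35, 28]
enqueue(36) -> [50, 35, 28, 36]

Final queue: [50, 35, 28, 36]


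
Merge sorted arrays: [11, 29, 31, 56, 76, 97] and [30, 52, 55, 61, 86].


Take 11 from A
Take 29 from A
Take 30 from B
Take 31 from A
Take 52 from B
Take 55 from B
Take 56 from A
Take 61 from B
Take 76 from A
Take 86 from B

Merged: [11, 29, 30, 31, 52, 55, 56, 61, 76, 86, 97]


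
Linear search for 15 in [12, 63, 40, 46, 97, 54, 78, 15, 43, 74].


i=0: 12!=15
i=1: 63!=15
i=2: 40!=15
i=3: 46!=15
i=4: 97!=15
i=5: 54!=15
i=6: 78!=15
i=7: 15==15 found!

Found at 7, 8 comps


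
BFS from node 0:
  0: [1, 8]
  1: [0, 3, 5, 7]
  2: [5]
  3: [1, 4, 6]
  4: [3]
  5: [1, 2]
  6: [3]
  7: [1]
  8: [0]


Visit 0, enqueue [1, 8]
Visit 1, enqueue [3, 5, 7]
Visit 8, enqueue []
Visit 3, enqueue [4, 6]
Visit 5, enqueue [2]
Visit 7, enqueue []
Visit 4, enqueue []
Visit 6, enqueue []
Visit 2, enqueue []

BFS order: [0, 1, 8, 3, 5, 7, 4, 6, 2]


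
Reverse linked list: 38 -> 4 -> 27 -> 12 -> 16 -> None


Step 1: curr=38, set curr.next=prev(None) | reversed so far: 38
Step 2: curr=4, set curr.next=prev(38) | reversed so far: 4 -> 38
Step 3: curr=27, set curr.next=prev(4) | reversed so far: 27 -> 4 -> 38
Step 4: curr=12, set curr.next=prev(27) | reversed so far: 12 -> 27 -> 4 -> 38
Step 5: curr=16, set curr.next=prev(12) | reversed so far: 16 -> 12 -> 27 -> 4 -> 38

16 -> 12 -> 27 -> 4 -> 38 -> None


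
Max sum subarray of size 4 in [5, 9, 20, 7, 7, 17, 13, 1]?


[0:4]: 41
[1:5]: 43
[2:6]: 51
[3:7]: 44
[4:8]: 38

Max: 51 at [2:6]


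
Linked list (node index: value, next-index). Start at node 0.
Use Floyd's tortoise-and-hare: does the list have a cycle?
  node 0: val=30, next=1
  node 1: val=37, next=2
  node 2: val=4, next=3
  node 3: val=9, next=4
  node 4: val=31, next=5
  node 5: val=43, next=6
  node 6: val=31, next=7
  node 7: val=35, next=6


Floyd's tortoise (slow, +1) and hare (fast, +2):
  init: slow=0, fast=0
  step 1: slow=1, fast=2
  step 2: slow=2, fast=4
  step 3: slow=3, fast=6
  step 4: slow=4, fast=6
  step 5: slow=5, fast=6
  step 6: slow=6, fast=6
  slow == fast at node 6: cycle detected

Cycle: yes


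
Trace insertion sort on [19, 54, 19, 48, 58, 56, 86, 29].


Initial: [19, 54, 19, 48, 58, 56, 86, 29]
Insert 54: [19, 54, 19, 48, 58, 56, 86, 29]
Insert 19: [19, 19, 54, 48, 58, 56, 86, 29]
Insert 48: [19, 19, 48, 54, 58, 56, 86, 29]
Insert 58: [19, 19, 48, 54, 58, 56, 86, 29]
Insert 56: [19, 19, 48, 54, 56, 58, 86, 29]
Insert 86: [19, 19, 48, 54, 56, 58, 86, 29]
Insert 29: [19, 19, 29, 48, 54, 56, 58, 86]

Sorted: [19, 19, 29, 48, 54, 56, 58, 86]


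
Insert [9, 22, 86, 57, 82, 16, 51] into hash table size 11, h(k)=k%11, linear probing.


Insert 9: h=9 -> slot 9
Insert 22: h=0 -> slot 0
Insert 86: h=9, 1 probes -> slot 10
Insert 57: h=2 -> slot 2
Insert 82: h=5 -> slot 5
Insert 16: h=5, 1 probes -> slot 6
Insert 51: h=7 -> slot 7

Table: [22, None, 57, None, None, 82, 16, 51, None, 9, 86]


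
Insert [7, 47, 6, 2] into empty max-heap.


Insert 7: [7]
Insert 47: [47, 7]
Insert 6: [47, 7, 6]
Insert 2: [47, 7, 6, 2]

Final heap: [47, 7, 6, 2]


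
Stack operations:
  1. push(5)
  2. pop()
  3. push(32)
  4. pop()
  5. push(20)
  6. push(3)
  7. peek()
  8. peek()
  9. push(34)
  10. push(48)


push(5) -> [5]
pop()->5, []
push(32) -> [32]
pop()->32, []
push(20) -> [20]
push(3) -> [20, 3]
peek()->3
peek()->3
push(34) -> [20, 3, 34]
push(48) -> [20, 3, 34, 48]

Final stack: [20, 3, 34, 48]


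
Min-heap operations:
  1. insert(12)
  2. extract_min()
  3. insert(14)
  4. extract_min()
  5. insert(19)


insert(12) -> [12]
extract_min()->12, []
insert(14) -> [14]
extract_min()->14, []
insert(19) -> [19]

Final heap: [19]


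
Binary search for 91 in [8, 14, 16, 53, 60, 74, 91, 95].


Step 1: lo=0, hi=7, mid=3, val=53
Step 2: lo=4, hi=7, mid=5, val=74
Step 3: lo=6, hi=7, mid=6, val=91

Found at index 6


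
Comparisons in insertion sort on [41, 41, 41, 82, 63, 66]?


Algorithm: insertion sort
Input: [41, 41, 41, 82, 63, 66]
Sorted: [41, 41, 41, 63, 66, 82]

7


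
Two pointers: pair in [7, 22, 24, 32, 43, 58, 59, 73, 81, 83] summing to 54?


lo=0(7)+hi=9(83)=90
lo=0(7)+hi=8(81)=88
lo=0(7)+hi=7(73)=80
lo=0(7)+hi=6(59)=66
lo=0(7)+hi=5(58)=65
lo=0(7)+hi=4(43)=50
lo=1(22)+hi=4(43)=65
lo=1(22)+hi=3(32)=54

Yes: 22+32=54


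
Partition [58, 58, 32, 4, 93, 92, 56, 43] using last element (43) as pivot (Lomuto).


Pivot: 43
  32 <= 43: swap -> [32, 58, 58, 4, 93, 92, 56, 43]
  4 <= 43: swap -> [32, 4, 58, 58, 93, 92, 56, 43]
Place pivot at 2: [32, 4, 43, 58, 93, 92, 56, 58]

Partitioned: [32, 4, 43, 58, 93, 92, 56, 58]


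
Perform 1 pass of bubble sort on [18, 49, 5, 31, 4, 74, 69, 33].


Initial: [18, 49, 5, 31, 4, 74, 69, 33]
Pass 1: [18, 5, 31, 4, 49, 69, 33, 74] (5 swaps)

After 1 pass: [18, 5, 31, 4, 49, 69, 33, 74]


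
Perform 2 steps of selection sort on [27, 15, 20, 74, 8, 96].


Initial: [27, 15, 20, 74, 8, 96]
Step 1: min=8 at 4
  Swap: [8, 15, 20, 74, 27, 96]
Step 2: min=15 at 1
  Swap: [8, 15, 20, 74, 27, 96]

After 2 steps: [8, 15, 20, 74, 27, 96]


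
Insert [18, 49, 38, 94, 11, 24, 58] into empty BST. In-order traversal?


Insert 18: root
Insert 49: R from 18
Insert 38: R from 18 -> L from 49
Insert 94: R from 18 -> R from 49
Insert 11: L from 18
Insert 24: R from 18 -> L from 49 -> L from 38
Insert 58: R from 18 -> R from 49 -> L from 94

In-order: [11, 18, 24, 38, 49, 58, 94]


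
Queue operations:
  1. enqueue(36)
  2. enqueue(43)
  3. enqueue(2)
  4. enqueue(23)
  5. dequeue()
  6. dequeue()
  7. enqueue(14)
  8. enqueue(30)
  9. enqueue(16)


enqueue(36) -> [36]
enqueue(43) -> [36, 43]
enqueue(2) -> [36, 43, 2]
enqueue(23) -> [36, 43, 2, 23]
dequeue()->36, [43, 2, 23]
dequeue()->43, [2, 23]
enqueue(14) -> [2, 23, 14]
enqueue(30) -> [2, 23, 14, 30]
enqueue(16) -> [2, 23, 14, 30, 16]

Final queue: [2, 23, 14, 30, 16]


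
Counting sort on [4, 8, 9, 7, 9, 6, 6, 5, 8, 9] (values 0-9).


Input: [4, 8, 9, 7, 9, 6, 6, 5, 8, 9]
Counts: [0, 0, 0, 0, 1, 1, 2, 1, 2, 3]

Sorted: [4, 5, 6, 6, 7, 8, 8, 9, 9, 9]


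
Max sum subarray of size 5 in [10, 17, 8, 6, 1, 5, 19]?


[0:5]: 42
[1:6]: 37
[2:7]: 39

Max: 42 at [0:5]


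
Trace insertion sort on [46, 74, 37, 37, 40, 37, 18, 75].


Initial: [46, 74, 37, 37, 40, 37, 18, 75]
Insert 74: [46, 74, 37, 37, 40, 37, 18, 75]
Insert 37: [37, 46, 74, 37, 40, 37, 18, 75]
Insert 37: [37, 37, 46, 74, 40, 37, 18, 75]
Insert 40: [37, 37, 40, 46, 74, 37, 18, 75]
Insert 37: [37, 37, 37, 40, 46, 74, 18, 75]
Insert 18: [18, 37, 37, 37, 40, 46, 74, 75]
Insert 75: [18, 37, 37, 37, 40, 46, 74, 75]

Sorted: [18, 37, 37, 37, 40, 46, 74, 75]


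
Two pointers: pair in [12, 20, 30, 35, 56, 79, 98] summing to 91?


lo=0(12)+hi=6(98)=110
lo=0(12)+hi=5(79)=91

Yes: 12+79=91


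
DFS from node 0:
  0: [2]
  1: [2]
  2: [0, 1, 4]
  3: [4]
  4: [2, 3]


Visit 0, push [2]
Visit 2, push [4, 1]
Visit 1, push []
Visit 4, push [3]
Visit 3, push []

DFS order: [0, 2, 1, 4, 3]


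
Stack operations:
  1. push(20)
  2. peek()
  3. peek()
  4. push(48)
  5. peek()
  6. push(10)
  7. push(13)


push(20) -> [20]
peek()->20
peek()->20
push(48) -> [20, 48]
peek()->48
push(10) -> [20, 48, 10]
push(13) -> [20, 48, 10, 13]

Final stack: [20, 48, 10, 13]


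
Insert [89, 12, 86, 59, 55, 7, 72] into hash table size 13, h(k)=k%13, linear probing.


Insert 89: h=11 -> slot 11
Insert 12: h=12 -> slot 12
Insert 86: h=8 -> slot 8
Insert 59: h=7 -> slot 7
Insert 55: h=3 -> slot 3
Insert 7: h=7, 2 probes -> slot 9
Insert 72: h=7, 3 probes -> slot 10

Table: [None, None, None, 55, None, None, None, 59, 86, 7, 72, 89, 12]


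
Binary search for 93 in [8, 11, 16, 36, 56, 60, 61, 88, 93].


Step 1: lo=0, hi=8, mid=4, val=56
Step 2: lo=5, hi=8, mid=6, val=61
Step 3: lo=7, hi=8, mid=7, val=88
Step 4: lo=8, hi=8, mid=8, val=93

Found at index 8


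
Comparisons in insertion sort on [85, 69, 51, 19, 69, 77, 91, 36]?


Algorithm: insertion sort
Input: [85, 69, 51, 19, 69, 77, 91, 36]
Sorted: [19, 36, 51, 69, 69, 77, 85, 91]

18


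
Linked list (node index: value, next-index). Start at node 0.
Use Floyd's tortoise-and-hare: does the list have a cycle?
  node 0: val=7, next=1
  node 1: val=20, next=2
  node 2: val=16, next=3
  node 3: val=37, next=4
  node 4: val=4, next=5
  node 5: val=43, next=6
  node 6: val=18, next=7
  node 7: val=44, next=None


Floyd's tortoise (slow, +1) and hare (fast, +2):
  init: slow=0, fast=0
  step 1: slow=1, fast=2
  step 2: slow=2, fast=4
  step 3: slow=3, fast=6
  step 4: fast 6->7->None, no cycle

Cycle: no


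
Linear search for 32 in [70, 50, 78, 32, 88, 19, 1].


i=0: 70!=32
i=1: 50!=32
i=2: 78!=32
i=3: 32==32 found!

Found at 3, 4 comps


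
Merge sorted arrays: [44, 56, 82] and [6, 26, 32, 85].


Take 6 from B
Take 26 from B
Take 32 from B
Take 44 from A
Take 56 from A
Take 82 from A

Merged: [6, 26, 32, 44, 56, 82, 85]


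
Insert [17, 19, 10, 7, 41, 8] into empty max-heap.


Insert 17: [17]
Insert 19: [19, 17]
Insert 10: [19, 17, 10]
Insert 7: [19, 17, 10, 7]
Insert 41: [41, 19, 10, 7, 17]
Insert 8: [41, 19, 10, 7, 17, 8]

Final heap: [41, 19, 10, 7, 17, 8]


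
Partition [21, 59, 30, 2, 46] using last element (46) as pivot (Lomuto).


Pivot: 46
  21 <= 46: advance i (no swap)
  30 <= 46: swap -> [21, 30, 59, 2, 46]
  2 <= 46: swap -> [21, 30, 2, 59, 46]
Place pivot at 3: [21, 30, 2, 46, 59]

Partitioned: [21, 30, 2, 46, 59]


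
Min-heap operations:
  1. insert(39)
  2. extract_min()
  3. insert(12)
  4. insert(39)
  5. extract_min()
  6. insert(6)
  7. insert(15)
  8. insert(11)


insert(39) -> [39]
extract_min()->39, []
insert(12) -> [12]
insert(39) -> [12, 39]
extract_min()->12, [39]
insert(6) -> [6, 39]
insert(15) -> [6, 39, 15]
insert(11) -> [6, 11, 15, 39]

Final heap: [6, 11, 15, 39]


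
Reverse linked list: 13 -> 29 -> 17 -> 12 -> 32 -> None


Step 1: curr=13, set curr.next=prev(None) | reversed so far: 13
Step 2: curr=29, set curr.next=prev(13) | reversed so far: 29 -> 13
Step 3: curr=17, set curr.next=prev(29) | reversed so far: 17 -> 29 -> 13
Step 4: curr=12, set curr.next=prev(17) | reversed so far: 12 -> 17 -> 29 -> 13
Step 5: curr=32, set curr.next=prev(12) | reversed so far: 32 -> 12 -> 17 -> 29 -> 13

32 -> 12 -> 17 -> 29 -> 13 -> None


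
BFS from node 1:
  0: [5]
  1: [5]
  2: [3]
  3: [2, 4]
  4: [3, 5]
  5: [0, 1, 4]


Visit 1, enqueue [5]
Visit 5, enqueue [0, 4]
Visit 0, enqueue []
Visit 4, enqueue [3]
Visit 3, enqueue [2]
Visit 2, enqueue []

BFS order: [1, 5, 0, 4, 3, 2]


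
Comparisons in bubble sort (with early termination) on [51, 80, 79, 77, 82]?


Algorithm: bubble sort (with early termination)
Input: [51, 80, 79, 77, 82]
Sorted: [51, 77, 79, 80, 82]

9


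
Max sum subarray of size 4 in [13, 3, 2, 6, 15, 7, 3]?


[0:4]: 24
[1:5]: 26
[2:6]: 30
[3:7]: 31

Max: 31 at [3:7]


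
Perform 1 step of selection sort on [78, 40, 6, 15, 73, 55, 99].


Initial: [78, 40, 6, 15, 73, 55, 99]
Step 1: min=6 at 2
  Swap: [6, 40, 78, 15, 73, 55, 99]

After 1 step: [6, 40, 78, 15, 73, 55, 99]


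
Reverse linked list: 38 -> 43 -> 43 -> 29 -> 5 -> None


Step 1: curr=38, set curr.next=prev(None) | reversed so far: 38
Step 2: curr=43, set curr.next=prev(38) | reversed so far: 43 -> 38
Step 3: curr=43, set curr.next=prev(43) | reversed so far: 43 -> 43 -> 38
Step 4: curr=29, set curr.next=prev(43) | reversed so far: 29 -> 43 -> 43 -> 38
Step 5: curr=5, set curr.next=prev(29) | reversed so far: 5 -> 29 -> 43 -> 43 -> 38

5 -> 29 -> 43 -> 43 -> 38 -> None


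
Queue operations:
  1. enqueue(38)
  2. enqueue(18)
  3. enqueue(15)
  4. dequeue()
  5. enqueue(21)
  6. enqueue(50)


enqueue(38) -> [38]
enqueue(18) -> [38, 18]
enqueue(15) -> [38, 18, 15]
dequeue()->38, [18, 15]
enqueue(21) -> [18, 15, 21]
enqueue(50) -> [18, 15, 21, 50]

Final queue: [18, 15, 21, 50]


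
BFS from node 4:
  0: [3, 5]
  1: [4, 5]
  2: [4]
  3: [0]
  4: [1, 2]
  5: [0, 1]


Visit 4, enqueue [1, 2]
Visit 1, enqueue [5]
Visit 2, enqueue []
Visit 5, enqueue [0]
Visit 0, enqueue [3]
Visit 3, enqueue []

BFS order: [4, 1, 2, 5, 0, 3]


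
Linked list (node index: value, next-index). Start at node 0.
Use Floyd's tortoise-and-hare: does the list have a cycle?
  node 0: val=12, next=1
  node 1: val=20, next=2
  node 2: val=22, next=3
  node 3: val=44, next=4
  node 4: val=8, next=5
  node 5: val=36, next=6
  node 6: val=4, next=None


Floyd's tortoise (slow, +1) and hare (fast, +2):
  init: slow=0, fast=0
  step 1: slow=1, fast=2
  step 2: slow=2, fast=4
  step 3: slow=3, fast=6
  step 4: fast -> None, no cycle

Cycle: no


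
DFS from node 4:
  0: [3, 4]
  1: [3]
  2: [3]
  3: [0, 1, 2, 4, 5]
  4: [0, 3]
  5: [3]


Visit 4, push [3, 0]
Visit 0, push [3]
Visit 3, push [5, 2, 1]
Visit 1, push []
Visit 2, push []
Visit 5, push []

DFS order: [4, 0, 3, 1, 2, 5]


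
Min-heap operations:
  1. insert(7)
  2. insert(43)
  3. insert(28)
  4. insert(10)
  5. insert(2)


insert(7) -> [7]
insert(43) -> [7, 43]
insert(28) -> [7, 43, 28]
insert(10) -> [7, 10, 28, 43]
insert(2) -> [2, 7, 28, 43, 10]

Final heap: [2, 7, 28, 43, 10]


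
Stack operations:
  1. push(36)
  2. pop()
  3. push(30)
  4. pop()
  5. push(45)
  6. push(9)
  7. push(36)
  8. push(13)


push(36) -> [36]
pop()->36, []
push(30) -> [30]
pop()->30, []
push(45) -> [45]
push(9) -> [45, 9]
push(36) -> [45, 9, 36]
push(13) -> [45, 9, 36, 13]

Final stack: [45, 9, 36, 13]


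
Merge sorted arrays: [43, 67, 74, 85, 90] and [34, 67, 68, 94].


Take 34 from B
Take 43 from A
Take 67 from A
Take 67 from B
Take 68 from B
Take 74 from A
Take 85 from A
Take 90 from A

Merged: [34, 43, 67, 67, 68, 74, 85, 90, 94]


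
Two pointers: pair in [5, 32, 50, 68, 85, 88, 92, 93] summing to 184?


lo=0(5)+hi=7(93)=98
lo=1(32)+hi=7(93)=125
lo=2(50)+hi=7(93)=143
lo=3(68)+hi=7(93)=161
lo=4(85)+hi=7(93)=178
lo=5(88)+hi=7(93)=181
lo=6(92)+hi=7(93)=185

No pair found


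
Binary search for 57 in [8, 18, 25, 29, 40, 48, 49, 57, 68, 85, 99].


Step 1: lo=0, hi=10, mid=5, val=48
Step 2: lo=6, hi=10, mid=8, val=68
Step 3: lo=6, hi=7, mid=6, val=49
Step 4: lo=7, hi=7, mid=7, val=57

Found at index 7


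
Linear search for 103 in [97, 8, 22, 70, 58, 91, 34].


i=0: 97!=103
i=1: 8!=103
i=2: 22!=103
i=3: 70!=103
i=4: 58!=103
i=5: 91!=103
i=6: 34!=103

Not found, 7 comps


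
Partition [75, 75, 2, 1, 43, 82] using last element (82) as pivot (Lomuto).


Pivot: 82
  75 <= 82: advance i (no swap)
  75 <= 82: advance i (no swap)
  2 <= 82: advance i (no swap)
  1 <= 82: advance i (no swap)
  43 <= 82: advance i (no swap)
Place pivot at 5: [75, 75, 2, 1, 43, 82]

Partitioned: [75, 75, 2, 1, 43, 82]


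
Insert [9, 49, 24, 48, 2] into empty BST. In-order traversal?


Insert 9: root
Insert 49: R from 9
Insert 24: R from 9 -> L from 49
Insert 48: R from 9 -> L from 49 -> R from 24
Insert 2: L from 9

In-order: [2, 9, 24, 48, 49]


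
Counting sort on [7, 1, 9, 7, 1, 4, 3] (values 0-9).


Input: [7, 1, 9, 7, 1, 4, 3]
Counts: [0, 2, 0, 1, 1, 0, 0, 2, 0, 1]

Sorted: [1, 1, 3, 4, 7, 7, 9]


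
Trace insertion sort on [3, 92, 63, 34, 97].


Initial: [3, 92, 63, 34, 97]
Insert 92: [3, 92, 63, 34, 97]
Insert 63: [3, 63, 92, 34, 97]
Insert 34: [3, 34, 63, 92, 97]
Insert 97: [3, 34, 63, 92, 97]

Sorted: [3, 34, 63, 92, 97]


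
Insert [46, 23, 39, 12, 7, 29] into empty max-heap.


Insert 46: [46]
Insert 23: [46, 23]
Insert 39: [46, 23, 39]
Insert 12: [46, 23, 39, 12]
Insert 7: [46, 23, 39, 12, 7]
Insert 29: [46, 23, 39, 12, 7, 29]

Final heap: [46, 23, 39, 12, 7, 29]


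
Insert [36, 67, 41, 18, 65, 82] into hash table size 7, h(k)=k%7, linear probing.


Insert 36: h=1 -> slot 1
Insert 67: h=4 -> slot 4
Insert 41: h=6 -> slot 6
Insert 18: h=4, 1 probes -> slot 5
Insert 65: h=2 -> slot 2
Insert 82: h=5, 2 probes -> slot 0

Table: [82, 36, 65, None, 67, 18, 41]


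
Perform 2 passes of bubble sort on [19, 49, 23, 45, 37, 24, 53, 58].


Initial: [19, 49, 23, 45, 37, 24, 53, 58]
Pass 1: [19, 23, 45, 37, 24, 49, 53, 58] (4 swaps)
Pass 2: [19, 23, 37, 24, 45, 49, 53, 58] (2 swaps)

After 2 passes: [19, 23, 37, 24, 45, 49, 53, 58]


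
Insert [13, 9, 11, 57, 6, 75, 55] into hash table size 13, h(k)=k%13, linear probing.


Insert 13: h=0 -> slot 0
Insert 9: h=9 -> slot 9
Insert 11: h=11 -> slot 11
Insert 57: h=5 -> slot 5
Insert 6: h=6 -> slot 6
Insert 75: h=10 -> slot 10
Insert 55: h=3 -> slot 3

Table: [13, None, None, 55, None, 57, 6, None, None, 9, 75, 11, None]


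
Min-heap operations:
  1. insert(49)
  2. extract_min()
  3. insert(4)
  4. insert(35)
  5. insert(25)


insert(49) -> [49]
extract_min()->49, []
insert(4) -> [4]
insert(35) -> [4, 35]
insert(25) -> [4, 35, 25]

Final heap: [4, 35, 25]


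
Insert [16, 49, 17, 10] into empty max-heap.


Insert 16: [16]
Insert 49: [49, 16]
Insert 17: [49, 16, 17]
Insert 10: [49, 16, 17, 10]

Final heap: [49, 16, 17, 10]


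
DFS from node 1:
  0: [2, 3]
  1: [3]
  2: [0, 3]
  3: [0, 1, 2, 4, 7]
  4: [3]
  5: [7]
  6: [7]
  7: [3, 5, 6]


Visit 1, push [3]
Visit 3, push [7, 4, 2, 0]
Visit 0, push [2]
Visit 2, push []
Visit 4, push []
Visit 7, push [6, 5]
Visit 5, push []
Visit 6, push []

DFS order: [1, 3, 0, 2, 4, 7, 5, 6]


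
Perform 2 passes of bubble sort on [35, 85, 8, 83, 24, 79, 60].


Initial: [35, 85, 8, 83, 24, 79, 60]
Pass 1: [35, 8, 83, 24, 79, 60, 85] (5 swaps)
Pass 2: [8, 35, 24, 79, 60, 83, 85] (4 swaps)

After 2 passes: [8, 35, 24, 79, 60, 83, 85]


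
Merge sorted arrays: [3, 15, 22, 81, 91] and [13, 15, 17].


Take 3 from A
Take 13 from B
Take 15 from A
Take 15 from B
Take 17 from B

Merged: [3, 13, 15, 15, 17, 22, 81, 91]


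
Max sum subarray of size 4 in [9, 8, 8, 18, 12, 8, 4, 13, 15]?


[0:4]: 43
[1:5]: 46
[2:6]: 46
[3:7]: 42
[4:8]: 37
[5:9]: 40

Max: 46 at [1:5]


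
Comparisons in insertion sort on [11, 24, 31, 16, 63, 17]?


Algorithm: insertion sort
Input: [11, 24, 31, 16, 63, 17]
Sorted: [11, 16, 17, 24, 31, 63]

10


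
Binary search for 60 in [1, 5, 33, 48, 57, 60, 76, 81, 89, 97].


Step 1: lo=0, hi=9, mid=4, val=57
Step 2: lo=5, hi=9, mid=7, val=81
Step 3: lo=5, hi=6, mid=5, val=60

Found at index 5


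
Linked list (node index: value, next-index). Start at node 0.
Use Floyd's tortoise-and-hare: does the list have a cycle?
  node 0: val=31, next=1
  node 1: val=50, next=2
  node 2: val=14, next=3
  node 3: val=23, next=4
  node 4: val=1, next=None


Floyd's tortoise (slow, +1) and hare (fast, +2):
  init: slow=0, fast=0
  step 1: slow=1, fast=2
  step 2: slow=2, fast=4
  step 3: fast -> None, no cycle

Cycle: no


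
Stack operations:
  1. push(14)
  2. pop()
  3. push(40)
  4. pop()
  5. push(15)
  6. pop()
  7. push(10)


push(14) -> [14]
pop()->14, []
push(40) -> [40]
pop()->40, []
push(15) -> [15]
pop()->15, []
push(10) -> [10]

Final stack: [10]


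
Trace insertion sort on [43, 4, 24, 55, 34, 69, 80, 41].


Initial: [43, 4, 24, 55, 34, 69, 80, 41]
Insert 4: [4, 43, 24, 55, 34, 69, 80, 41]
Insert 24: [4, 24, 43, 55, 34, 69, 80, 41]
Insert 55: [4, 24, 43, 55, 34, 69, 80, 41]
Insert 34: [4, 24, 34, 43, 55, 69, 80, 41]
Insert 69: [4, 24, 34, 43, 55, 69, 80, 41]
Insert 80: [4, 24, 34, 43, 55, 69, 80, 41]
Insert 41: [4, 24, 34, 41, 43, 55, 69, 80]

Sorted: [4, 24, 34, 41, 43, 55, 69, 80]


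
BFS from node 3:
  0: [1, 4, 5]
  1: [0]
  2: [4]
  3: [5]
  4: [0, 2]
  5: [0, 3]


Visit 3, enqueue [5]
Visit 5, enqueue [0]
Visit 0, enqueue [1, 4]
Visit 1, enqueue []
Visit 4, enqueue [2]
Visit 2, enqueue []

BFS order: [3, 5, 0, 1, 4, 2]


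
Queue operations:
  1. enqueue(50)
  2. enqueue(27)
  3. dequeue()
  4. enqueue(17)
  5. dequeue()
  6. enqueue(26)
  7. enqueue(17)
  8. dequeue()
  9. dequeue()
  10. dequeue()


enqueue(50) -> [50]
enqueue(27) -> [50, 27]
dequeue()->50, [27]
enqueue(17) -> [27, 17]
dequeue()->27, [17]
enqueue(26) -> [17, 26]
enqueue(17) -> [17, 26, 17]
dequeue()->17, [26, 17]
dequeue()->26, [17]
dequeue()->17, []

Final queue: []


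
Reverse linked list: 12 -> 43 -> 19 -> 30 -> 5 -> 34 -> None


Step 1: curr=12, set curr.next=prev(None) | reversed so far: 12
Step 2: curr=43, set curr.next=prev(12) | reversed so far: 43 -> 12
Step 3: curr=19, set curr.next=prev(43) | reversed so far: 19 -> 43 -> 12
Step 4: curr=30, set curr.next=prev(19) | reversed so far: 30 -> 19 -> 43 -> 12
Step 5: curr=5, set curr.next=prev(30) | reversed so far: 5 -> 30 -> 19 -> 43 -> 12
Step 6: curr=34, set curr.next=prev(5) | reversed so far: 34 -> 5 -> 30 -> 19 -> 43 -> 12

34 -> 5 -> 30 -> 19 -> 43 -> 12 -> None


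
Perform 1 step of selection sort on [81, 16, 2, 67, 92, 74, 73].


Initial: [81, 16, 2, 67, 92, 74, 73]
Step 1: min=2 at 2
  Swap: [2, 16, 81, 67, 92, 74, 73]

After 1 step: [2, 16, 81, 67, 92, 74, 73]


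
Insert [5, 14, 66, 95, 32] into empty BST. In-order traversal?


Insert 5: root
Insert 14: R from 5
Insert 66: R from 5 -> R from 14
Insert 95: R from 5 -> R from 14 -> R from 66
Insert 32: R from 5 -> R from 14 -> L from 66

In-order: [5, 14, 32, 66, 95]


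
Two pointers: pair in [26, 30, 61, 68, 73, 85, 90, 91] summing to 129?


lo=0(26)+hi=7(91)=117
lo=1(30)+hi=7(91)=121
lo=2(61)+hi=7(91)=152
lo=2(61)+hi=6(90)=151
lo=2(61)+hi=5(85)=146
lo=2(61)+hi=4(73)=134
lo=2(61)+hi=3(68)=129

Yes: 61+68=129


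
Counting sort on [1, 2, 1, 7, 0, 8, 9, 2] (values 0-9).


Input: [1, 2, 1, 7, 0, 8, 9, 2]
Counts: [1, 2, 2, 0, 0, 0, 0, 1, 1, 1]

Sorted: [0, 1, 1, 2, 2, 7, 8, 9]


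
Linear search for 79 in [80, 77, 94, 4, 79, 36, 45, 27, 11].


i=0: 80!=79
i=1: 77!=79
i=2: 94!=79
i=3: 4!=79
i=4: 79==79 found!

Found at 4, 5 comps


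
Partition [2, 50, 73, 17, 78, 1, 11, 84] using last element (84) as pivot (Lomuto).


Pivot: 84
  2 <= 84: advance i (no swap)
  50 <= 84: advance i (no swap)
  73 <= 84: advance i (no swap)
  17 <= 84: advance i (no swap)
  78 <= 84: advance i (no swap)
  1 <= 84: advance i (no swap)
  11 <= 84: advance i (no swap)
Place pivot at 7: [2, 50, 73, 17, 78, 1, 11, 84]

Partitioned: [2, 50, 73, 17, 78, 1, 11, 84]


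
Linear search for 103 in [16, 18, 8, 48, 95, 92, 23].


i=0: 16!=103
i=1: 18!=103
i=2: 8!=103
i=3: 48!=103
i=4: 95!=103
i=5: 92!=103
i=6: 23!=103

Not found, 7 comps


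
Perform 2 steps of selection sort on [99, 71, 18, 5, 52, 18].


Initial: [99, 71, 18, 5, 52, 18]
Step 1: min=5 at 3
  Swap: [5, 71, 18, 99, 52, 18]
Step 2: min=18 at 2
  Swap: [5, 18, 71, 99, 52, 18]

After 2 steps: [5, 18, 71, 99, 52, 18]


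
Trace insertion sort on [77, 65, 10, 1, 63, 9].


Initial: [77, 65, 10, 1, 63, 9]
Insert 65: [65, 77, 10, 1, 63, 9]
Insert 10: [10, 65, 77, 1, 63, 9]
Insert 1: [1, 10, 65, 77, 63, 9]
Insert 63: [1, 10, 63, 65, 77, 9]
Insert 9: [1, 9, 10, 63, 65, 77]

Sorted: [1, 9, 10, 63, 65, 77]


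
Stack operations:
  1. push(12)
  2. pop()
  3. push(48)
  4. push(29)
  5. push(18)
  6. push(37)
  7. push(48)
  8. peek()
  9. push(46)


push(12) -> [12]
pop()->12, []
push(48) -> [48]
push(29) -> [48, 29]
push(18) -> [48, 29, 18]
push(37) -> [48, 29, 18, 37]
push(48) -> [48, 29, 18, 37, 48]
peek()->48
push(46) -> [48, 29, 18, 37, 48, 46]

Final stack: [48, 29, 18, 37, 48, 46]


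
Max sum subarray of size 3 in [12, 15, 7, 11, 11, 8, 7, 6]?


[0:3]: 34
[1:4]: 33
[2:5]: 29
[3:6]: 30
[4:7]: 26
[5:8]: 21

Max: 34 at [0:3]


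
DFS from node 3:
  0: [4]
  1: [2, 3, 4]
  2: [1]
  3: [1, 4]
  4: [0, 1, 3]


Visit 3, push [4, 1]
Visit 1, push [4, 2]
Visit 2, push []
Visit 4, push [0]
Visit 0, push []

DFS order: [3, 1, 2, 4, 0]


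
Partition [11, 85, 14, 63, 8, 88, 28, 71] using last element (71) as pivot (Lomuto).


Pivot: 71
  11 <= 71: advance i (no swap)
  14 <= 71: swap -> [11, 14, 85, 63, 8, 88, 28, 71]
  63 <= 71: swap -> [11, 14, 63, 85, 8, 88, 28, 71]
  8 <= 71: swap -> [11, 14, 63, 8, 85, 88, 28, 71]
  28 <= 71: swap -> [11, 14, 63, 8, 28, 88, 85, 71]
Place pivot at 5: [11, 14, 63, 8, 28, 71, 85, 88]

Partitioned: [11, 14, 63, 8, 28, 71, 85, 88]


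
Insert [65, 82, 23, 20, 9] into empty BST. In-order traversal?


Insert 65: root
Insert 82: R from 65
Insert 23: L from 65
Insert 20: L from 65 -> L from 23
Insert 9: L from 65 -> L from 23 -> L from 20

In-order: [9, 20, 23, 65, 82]


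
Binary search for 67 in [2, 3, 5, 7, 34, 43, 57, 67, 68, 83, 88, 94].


Step 1: lo=0, hi=11, mid=5, val=43
Step 2: lo=6, hi=11, mid=8, val=68
Step 3: lo=6, hi=7, mid=6, val=57
Step 4: lo=7, hi=7, mid=7, val=67

Found at index 7


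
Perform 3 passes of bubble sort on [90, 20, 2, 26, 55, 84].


Initial: [90, 20, 2, 26, 55, 84]
Pass 1: [20, 2, 26, 55, 84, 90] (5 swaps)
Pass 2: [2, 20, 26, 55, 84, 90] (1 swaps)
Pass 3: [2, 20, 26, 55, 84, 90] (0 swaps)

After 3 passes: [2, 20, 26, 55, 84, 90]


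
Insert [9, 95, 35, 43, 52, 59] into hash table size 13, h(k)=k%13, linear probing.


Insert 9: h=9 -> slot 9
Insert 95: h=4 -> slot 4
Insert 35: h=9, 1 probes -> slot 10
Insert 43: h=4, 1 probes -> slot 5
Insert 52: h=0 -> slot 0
Insert 59: h=7 -> slot 7

Table: [52, None, None, None, 95, 43, None, 59, None, 9, 35, None, None]


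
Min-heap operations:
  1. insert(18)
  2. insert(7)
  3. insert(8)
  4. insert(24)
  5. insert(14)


insert(18) -> [18]
insert(7) -> [7, 18]
insert(8) -> [7, 18, 8]
insert(24) -> [7, 18, 8, 24]
insert(14) -> [7, 14, 8, 24, 18]

Final heap: [7, 14, 8, 24, 18]


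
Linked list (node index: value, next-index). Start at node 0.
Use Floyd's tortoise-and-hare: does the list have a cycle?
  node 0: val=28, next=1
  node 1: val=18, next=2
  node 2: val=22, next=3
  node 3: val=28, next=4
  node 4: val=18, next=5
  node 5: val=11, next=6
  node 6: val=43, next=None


Floyd's tortoise (slow, +1) and hare (fast, +2):
  init: slow=0, fast=0
  step 1: slow=1, fast=2
  step 2: slow=2, fast=4
  step 3: slow=3, fast=6
  step 4: fast -> None, no cycle

Cycle: no


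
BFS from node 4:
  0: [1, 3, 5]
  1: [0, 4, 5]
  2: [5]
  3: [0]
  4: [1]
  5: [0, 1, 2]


Visit 4, enqueue [1]
Visit 1, enqueue [0, 5]
Visit 0, enqueue [3]
Visit 5, enqueue [2]
Visit 3, enqueue []
Visit 2, enqueue []

BFS order: [4, 1, 0, 5, 3, 2]


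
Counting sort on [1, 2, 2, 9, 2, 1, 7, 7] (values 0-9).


Input: [1, 2, 2, 9, 2, 1, 7, 7]
Counts: [0, 2, 3, 0, 0, 0, 0, 2, 0, 1]

Sorted: [1, 1, 2, 2, 2, 7, 7, 9]


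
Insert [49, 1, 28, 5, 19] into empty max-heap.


Insert 49: [49]
Insert 1: [49, 1]
Insert 28: [49, 1, 28]
Insert 5: [49, 5, 28, 1]
Insert 19: [49, 19, 28, 1, 5]

Final heap: [49, 19, 28, 1, 5]


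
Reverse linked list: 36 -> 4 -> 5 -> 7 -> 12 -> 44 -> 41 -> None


Step 1: curr=36, set curr.next=prev(None) | reversed so far: 36
Step 2: curr=4, set curr.next=prev(36) | reversed so far: 4 -> 36
Step 3: curr=5, set curr.next=prev(4) | reversed so far: 5 -> 4 -> 36
Step 4: curr=7, set curr.next=prev(5) | reversed so far: 7 -> 5 -> 4 -> 36
Step 5: curr=12, set curr.next=prev(7) | reversed so far: 12 -> 7 -> 5 -> 4 -> 36
Step 6: curr=44, set curr.next=prev(12) | reversed so far: 44 -> 12 -> 7 -> 5 -> 4 -> 36
Step 7: curr=41, set curr.next=prev(44) | reversed so far: 41 -> 44 -> 12 -> 7 -> 5 -> 4 -> 36

41 -> 44 -> 12 -> 7 -> 5 -> 4 -> 36 -> None


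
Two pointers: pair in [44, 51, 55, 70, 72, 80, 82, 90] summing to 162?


lo=0(44)+hi=7(90)=134
lo=1(51)+hi=7(90)=141
lo=2(55)+hi=7(90)=145
lo=3(70)+hi=7(90)=160
lo=4(72)+hi=7(90)=162

Yes: 72+90=162


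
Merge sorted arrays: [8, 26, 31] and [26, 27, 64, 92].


Take 8 from A
Take 26 from A
Take 26 from B
Take 27 from B
Take 31 from A

Merged: [8, 26, 26, 27, 31, 64, 92]


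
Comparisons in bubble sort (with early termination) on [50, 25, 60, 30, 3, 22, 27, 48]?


Algorithm: bubble sort (with early termination)
Input: [50, 25, 60, 30, 3, 22, 27, 48]
Sorted: [3, 22, 25, 27, 30, 48, 50, 60]

25


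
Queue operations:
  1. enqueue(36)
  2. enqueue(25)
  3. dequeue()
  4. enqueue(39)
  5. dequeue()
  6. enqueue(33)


enqueue(36) -> [36]
enqueue(25) -> [36, 25]
dequeue()->36, [25]
enqueue(39) -> [25, 39]
dequeue()->25, [39]
enqueue(33) -> [39, 33]

Final queue: [39, 33]


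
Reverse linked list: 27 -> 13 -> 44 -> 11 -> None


Step 1: curr=27, set curr.next=prev(None) | reversed so far: 27
Step 2: curr=13, set curr.next=prev(27) | reversed so far: 13 -> 27
Step 3: curr=44, set curr.next=prev(13) | reversed so far: 44 -> 13 -> 27
Step 4: curr=11, set curr.next=prev(44) | reversed so far: 11 -> 44 -> 13 -> 27

11 -> 44 -> 13 -> 27 -> None


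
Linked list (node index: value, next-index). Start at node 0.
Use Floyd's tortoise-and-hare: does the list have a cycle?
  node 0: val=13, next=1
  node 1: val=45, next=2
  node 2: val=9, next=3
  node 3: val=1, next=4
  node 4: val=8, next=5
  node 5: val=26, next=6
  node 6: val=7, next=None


Floyd's tortoise (slow, +1) and hare (fast, +2):
  init: slow=0, fast=0
  step 1: slow=1, fast=2
  step 2: slow=2, fast=4
  step 3: slow=3, fast=6
  step 4: fast -> None, no cycle

Cycle: no


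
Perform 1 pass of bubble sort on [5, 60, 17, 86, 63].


Initial: [5, 60, 17, 86, 63]
Pass 1: [5, 17, 60, 63, 86] (2 swaps)

After 1 pass: [5, 17, 60, 63, 86]


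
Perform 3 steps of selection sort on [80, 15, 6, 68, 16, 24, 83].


Initial: [80, 15, 6, 68, 16, 24, 83]
Step 1: min=6 at 2
  Swap: [6, 15, 80, 68, 16, 24, 83]
Step 2: min=15 at 1
  Swap: [6, 15, 80, 68, 16, 24, 83]
Step 3: min=16 at 4
  Swap: [6, 15, 16, 68, 80, 24, 83]

After 3 steps: [6, 15, 16, 68, 80, 24, 83]


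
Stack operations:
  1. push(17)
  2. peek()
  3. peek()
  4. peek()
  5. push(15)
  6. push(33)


push(17) -> [17]
peek()->17
peek()->17
peek()->17
push(15) -> [17, 15]
push(33) -> [17, 15, 33]

Final stack: [17, 15, 33]


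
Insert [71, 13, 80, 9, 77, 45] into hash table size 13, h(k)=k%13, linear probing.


Insert 71: h=6 -> slot 6
Insert 13: h=0 -> slot 0
Insert 80: h=2 -> slot 2
Insert 9: h=9 -> slot 9
Insert 77: h=12 -> slot 12
Insert 45: h=6, 1 probes -> slot 7

Table: [13, None, 80, None, None, None, 71, 45, None, 9, None, None, 77]


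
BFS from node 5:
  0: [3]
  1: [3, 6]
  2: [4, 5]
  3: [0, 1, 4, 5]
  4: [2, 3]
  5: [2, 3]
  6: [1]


Visit 5, enqueue [2, 3]
Visit 2, enqueue [4]
Visit 3, enqueue [0, 1]
Visit 4, enqueue []
Visit 0, enqueue []
Visit 1, enqueue [6]
Visit 6, enqueue []

BFS order: [5, 2, 3, 4, 0, 1, 6]


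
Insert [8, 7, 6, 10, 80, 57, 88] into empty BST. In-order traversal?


Insert 8: root
Insert 7: L from 8
Insert 6: L from 8 -> L from 7
Insert 10: R from 8
Insert 80: R from 8 -> R from 10
Insert 57: R from 8 -> R from 10 -> L from 80
Insert 88: R from 8 -> R from 10 -> R from 80

In-order: [6, 7, 8, 10, 57, 80, 88]


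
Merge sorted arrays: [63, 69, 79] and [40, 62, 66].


Take 40 from B
Take 62 from B
Take 63 from A
Take 66 from B

Merged: [40, 62, 63, 66, 69, 79]


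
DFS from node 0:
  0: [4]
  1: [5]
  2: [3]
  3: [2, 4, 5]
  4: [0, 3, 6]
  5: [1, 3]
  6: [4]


Visit 0, push [4]
Visit 4, push [6, 3]
Visit 3, push [5, 2]
Visit 2, push []
Visit 5, push [1]
Visit 1, push []
Visit 6, push []

DFS order: [0, 4, 3, 2, 5, 1, 6]


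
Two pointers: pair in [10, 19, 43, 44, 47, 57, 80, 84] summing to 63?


lo=0(10)+hi=7(84)=94
lo=0(10)+hi=6(80)=90
lo=0(10)+hi=5(57)=67
lo=0(10)+hi=4(47)=57
lo=1(19)+hi=4(47)=66
lo=1(19)+hi=3(44)=63

Yes: 19+44=63


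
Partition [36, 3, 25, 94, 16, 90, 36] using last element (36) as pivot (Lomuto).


Pivot: 36
  36 <= 36: advance i (no swap)
  3 <= 36: advance i (no swap)
  25 <= 36: advance i (no swap)
  16 <= 36: swap -> [36, 3, 25, 16, 94, 90, 36]
Place pivot at 4: [36, 3, 25, 16, 36, 90, 94]

Partitioned: [36, 3, 25, 16, 36, 90, 94]


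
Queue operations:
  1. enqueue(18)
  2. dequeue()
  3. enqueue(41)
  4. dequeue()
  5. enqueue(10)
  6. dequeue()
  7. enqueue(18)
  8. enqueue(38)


enqueue(18) -> [18]
dequeue()->18, []
enqueue(41) -> [41]
dequeue()->41, []
enqueue(10) -> [10]
dequeue()->10, []
enqueue(18) -> [18]
enqueue(38) -> [18, 38]

Final queue: [18, 38]


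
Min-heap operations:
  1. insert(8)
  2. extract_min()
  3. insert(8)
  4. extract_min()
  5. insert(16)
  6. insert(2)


insert(8) -> [8]
extract_min()->8, []
insert(8) -> [8]
extract_min()->8, []
insert(16) -> [16]
insert(2) -> [2, 16]

Final heap: [2, 16]


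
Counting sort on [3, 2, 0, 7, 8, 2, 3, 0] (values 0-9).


Input: [3, 2, 0, 7, 8, 2, 3, 0]
Counts: [2, 0, 2, 2, 0, 0, 0, 1, 1, 0]

Sorted: [0, 0, 2, 2, 3, 3, 7, 8]


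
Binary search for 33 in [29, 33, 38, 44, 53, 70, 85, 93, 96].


Step 1: lo=0, hi=8, mid=4, val=53
Step 2: lo=0, hi=3, mid=1, val=33

Found at index 1
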